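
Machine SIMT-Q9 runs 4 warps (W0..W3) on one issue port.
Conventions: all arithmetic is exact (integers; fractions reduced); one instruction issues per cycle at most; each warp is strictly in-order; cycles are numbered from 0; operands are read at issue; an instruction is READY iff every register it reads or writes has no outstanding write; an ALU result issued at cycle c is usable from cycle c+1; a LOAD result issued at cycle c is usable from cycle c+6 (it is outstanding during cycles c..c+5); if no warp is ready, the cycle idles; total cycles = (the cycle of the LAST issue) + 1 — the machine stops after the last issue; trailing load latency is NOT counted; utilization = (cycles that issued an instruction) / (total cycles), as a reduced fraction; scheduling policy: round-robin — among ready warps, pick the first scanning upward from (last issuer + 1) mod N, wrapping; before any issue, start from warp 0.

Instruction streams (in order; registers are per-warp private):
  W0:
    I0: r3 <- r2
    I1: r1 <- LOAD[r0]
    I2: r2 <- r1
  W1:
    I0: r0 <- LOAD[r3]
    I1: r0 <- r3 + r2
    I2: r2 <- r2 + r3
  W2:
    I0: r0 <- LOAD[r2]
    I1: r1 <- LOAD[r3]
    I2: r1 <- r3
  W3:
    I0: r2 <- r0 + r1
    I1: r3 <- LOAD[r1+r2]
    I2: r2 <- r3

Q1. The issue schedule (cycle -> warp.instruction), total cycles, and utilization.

cycle 0: W0.I0
cycle 1: W1.I0
cycle 2: W2.I0
cycle 3: W3.I0
cycle 4: W0.I1
cycle 5: W2.I1
cycle 6: W3.I1
cycle 7: W1.I1
cycle 8: W1.I2
cycle 9: idle
cycle 10: W0.I2
cycle 11: W2.I2
cycle 12: W3.I2

Answer: 13 cycles, utilization 12/13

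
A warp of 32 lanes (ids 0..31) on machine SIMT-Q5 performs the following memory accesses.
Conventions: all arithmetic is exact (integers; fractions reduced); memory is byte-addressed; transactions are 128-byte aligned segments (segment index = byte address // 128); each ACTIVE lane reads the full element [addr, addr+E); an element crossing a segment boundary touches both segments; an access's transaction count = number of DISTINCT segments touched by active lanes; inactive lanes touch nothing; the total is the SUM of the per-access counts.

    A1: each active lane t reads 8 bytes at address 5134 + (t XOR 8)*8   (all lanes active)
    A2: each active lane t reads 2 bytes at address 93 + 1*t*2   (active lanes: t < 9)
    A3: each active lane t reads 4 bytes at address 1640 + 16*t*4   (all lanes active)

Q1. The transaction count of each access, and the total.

A1: 3 transactions
A2: 1 transaction
A3: 17 transactions

Answer: 3,1,17; total 21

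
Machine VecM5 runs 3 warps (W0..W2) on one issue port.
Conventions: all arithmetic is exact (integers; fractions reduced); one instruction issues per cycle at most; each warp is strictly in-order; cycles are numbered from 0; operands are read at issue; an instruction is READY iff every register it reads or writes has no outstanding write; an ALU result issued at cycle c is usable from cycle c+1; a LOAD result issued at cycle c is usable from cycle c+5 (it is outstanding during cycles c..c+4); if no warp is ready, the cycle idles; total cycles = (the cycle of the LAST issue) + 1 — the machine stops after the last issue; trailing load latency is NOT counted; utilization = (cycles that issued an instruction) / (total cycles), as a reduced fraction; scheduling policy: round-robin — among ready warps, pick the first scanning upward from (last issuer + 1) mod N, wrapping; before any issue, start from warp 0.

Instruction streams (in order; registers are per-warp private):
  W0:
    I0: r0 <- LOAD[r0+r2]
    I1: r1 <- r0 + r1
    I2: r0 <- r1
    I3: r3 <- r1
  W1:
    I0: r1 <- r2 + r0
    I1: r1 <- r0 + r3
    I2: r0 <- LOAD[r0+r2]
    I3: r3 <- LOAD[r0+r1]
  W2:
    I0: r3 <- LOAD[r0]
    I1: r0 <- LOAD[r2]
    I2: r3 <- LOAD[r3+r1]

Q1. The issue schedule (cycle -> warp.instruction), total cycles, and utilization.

cycle 0: W0.I0
cycle 1: W1.I0
cycle 2: W2.I0
cycle 3: W1.I1
cycle 4: W2.I1
cycle 5: W0.I1
cycle 6: W1.I2
cycle 7: W2.I2
cycle 8: W0.I2
cycle 9: W0.I3
cycle 10: idle
cycle 11: W1.I3

Answer: 12 cycles, utilization 11/12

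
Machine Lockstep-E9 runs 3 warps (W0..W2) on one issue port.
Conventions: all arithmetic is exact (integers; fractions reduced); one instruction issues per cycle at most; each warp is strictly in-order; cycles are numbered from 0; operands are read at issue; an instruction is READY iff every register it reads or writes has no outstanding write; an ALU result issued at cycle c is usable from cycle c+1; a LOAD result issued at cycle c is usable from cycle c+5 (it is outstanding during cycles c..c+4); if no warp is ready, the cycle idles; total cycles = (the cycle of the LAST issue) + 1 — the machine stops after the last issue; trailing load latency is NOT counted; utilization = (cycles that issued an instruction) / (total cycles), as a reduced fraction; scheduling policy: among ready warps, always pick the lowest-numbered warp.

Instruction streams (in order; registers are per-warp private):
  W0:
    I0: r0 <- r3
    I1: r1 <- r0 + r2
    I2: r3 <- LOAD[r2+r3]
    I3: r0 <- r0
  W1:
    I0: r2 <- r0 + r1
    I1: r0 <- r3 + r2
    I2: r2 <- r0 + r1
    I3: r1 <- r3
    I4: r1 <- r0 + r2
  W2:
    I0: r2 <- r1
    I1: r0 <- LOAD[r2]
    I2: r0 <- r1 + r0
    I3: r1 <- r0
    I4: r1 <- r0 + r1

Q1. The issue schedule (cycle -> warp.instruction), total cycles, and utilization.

cycle 0: W0.I0
cycle 1: W0.I1
cycle 2: W0.I2
cycle 3: W0.I3
cycle 4: W1.I0
cycle 5: W1.I1
cycle 6: W1.I2
cycle 7: W1.I3
cycle 8: W1.I4
cycle 9: W2.I0
cycle 10: W2.I1
cycle 11: idle
cycle 12: idle
cycle 13: idle
cycle 14: idle
cycle 15: W2.I2
cycle 16: W2.I3
cycle 17: W2.I4

Answer: 18 cycles, utilization 7/9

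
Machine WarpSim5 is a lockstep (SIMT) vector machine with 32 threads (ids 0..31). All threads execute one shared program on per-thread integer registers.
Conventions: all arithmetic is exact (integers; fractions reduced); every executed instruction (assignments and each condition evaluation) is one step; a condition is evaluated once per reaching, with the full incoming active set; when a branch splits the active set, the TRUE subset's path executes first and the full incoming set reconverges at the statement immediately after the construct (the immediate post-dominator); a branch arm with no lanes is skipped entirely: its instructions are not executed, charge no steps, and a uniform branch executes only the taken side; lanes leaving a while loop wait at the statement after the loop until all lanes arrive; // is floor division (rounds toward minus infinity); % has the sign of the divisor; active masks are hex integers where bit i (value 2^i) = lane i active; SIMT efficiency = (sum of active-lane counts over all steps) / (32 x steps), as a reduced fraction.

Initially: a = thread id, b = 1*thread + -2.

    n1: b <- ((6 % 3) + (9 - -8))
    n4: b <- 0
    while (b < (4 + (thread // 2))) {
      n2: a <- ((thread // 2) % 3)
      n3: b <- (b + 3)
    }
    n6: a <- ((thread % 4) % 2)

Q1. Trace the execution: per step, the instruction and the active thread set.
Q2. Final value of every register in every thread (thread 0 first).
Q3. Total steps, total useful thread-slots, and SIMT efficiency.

step 0: b <- ((6 % 3) + (9 - -8))    0xffffffff
step 1: b <- 0                       0xffffffff
step 2: eval (b < (4 + (thread // 2))) 0xffffffff
step 3: a <- ((thread // 2) % 3)     0xffffffff
step 4: b <- (b + 3)                 0xffffffff
step 5: eval (b < (4 + (thread // 2))) 0xffffffff
step 6: a <- ((thread // 2) % 3)     0xffffffff
step 7: b <- (b + 3)                 0xffffffff
step 8: eval (b < (4 + (thread // 2))) 0xffffffff
step 9: a <- ((thread // 2) % 3)     0xffffffc0
step 10: b <- (b + 3)                 0xffffffc0
step 11: eval (b < (4 + (thread // 2))) 0xffffffc0
step 12: a <- ((thread // 2) % 3)     0xfffff000
step 13: b <- (b + 3)                 0xfffff000
step 14: eval (b < (4 + (thread // 2))) 0xfffff000
step 15: a <- ((thread // 2) % 3)     0xfffc0000
step 16: b <- (b + 3)                 0xfffc0000
step 17: eval (b < (4 + (thread // 2))) 0xfffc0000
step 18: a <- ((thread // 2) % 3)     0xff000000
step 19: b <- (b + 3)                 0xff000000
step 20: eval (b < (4 + (thread // 2))) 0xff000000
step 21: a <- ((thread // 2) % 3)     0xc0000000
step 22: b <- (b + 3)                 0xc0000000
step 23: eval (b < (4 + (thread // 2))) 0xc0000000
step 24: a <- ((thread % 4) % 2)      0xffffffff

Answer: 25 steps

a: 0,1,0,1,0,1,0,1,0,1,0,1,0,1,0,1,0,1,0,1,0,1,0,1,0,1,0,1,0,1,0,1
b: 6,6,6,6,6,6,9,9,9,9,9,9,12,12,12,12,12,12,15,15,15,15,15,15,18,18,18,18,18,18,21,21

steps = 25; useful = 530; efficiency = 530/800 = 53/80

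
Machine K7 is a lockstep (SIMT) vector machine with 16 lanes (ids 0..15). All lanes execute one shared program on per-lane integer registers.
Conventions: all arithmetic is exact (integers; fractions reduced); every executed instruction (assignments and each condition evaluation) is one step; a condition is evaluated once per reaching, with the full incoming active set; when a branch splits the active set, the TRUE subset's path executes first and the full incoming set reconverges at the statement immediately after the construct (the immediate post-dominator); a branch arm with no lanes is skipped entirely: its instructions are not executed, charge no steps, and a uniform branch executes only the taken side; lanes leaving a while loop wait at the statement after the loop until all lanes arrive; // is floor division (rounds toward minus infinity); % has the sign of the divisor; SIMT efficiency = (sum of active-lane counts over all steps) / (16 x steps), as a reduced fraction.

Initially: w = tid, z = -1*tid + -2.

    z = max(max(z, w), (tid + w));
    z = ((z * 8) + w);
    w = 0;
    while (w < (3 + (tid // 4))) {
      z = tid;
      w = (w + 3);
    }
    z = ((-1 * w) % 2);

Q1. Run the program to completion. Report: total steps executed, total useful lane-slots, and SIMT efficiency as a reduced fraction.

Answer: 11 steps, 164 useful, 41/44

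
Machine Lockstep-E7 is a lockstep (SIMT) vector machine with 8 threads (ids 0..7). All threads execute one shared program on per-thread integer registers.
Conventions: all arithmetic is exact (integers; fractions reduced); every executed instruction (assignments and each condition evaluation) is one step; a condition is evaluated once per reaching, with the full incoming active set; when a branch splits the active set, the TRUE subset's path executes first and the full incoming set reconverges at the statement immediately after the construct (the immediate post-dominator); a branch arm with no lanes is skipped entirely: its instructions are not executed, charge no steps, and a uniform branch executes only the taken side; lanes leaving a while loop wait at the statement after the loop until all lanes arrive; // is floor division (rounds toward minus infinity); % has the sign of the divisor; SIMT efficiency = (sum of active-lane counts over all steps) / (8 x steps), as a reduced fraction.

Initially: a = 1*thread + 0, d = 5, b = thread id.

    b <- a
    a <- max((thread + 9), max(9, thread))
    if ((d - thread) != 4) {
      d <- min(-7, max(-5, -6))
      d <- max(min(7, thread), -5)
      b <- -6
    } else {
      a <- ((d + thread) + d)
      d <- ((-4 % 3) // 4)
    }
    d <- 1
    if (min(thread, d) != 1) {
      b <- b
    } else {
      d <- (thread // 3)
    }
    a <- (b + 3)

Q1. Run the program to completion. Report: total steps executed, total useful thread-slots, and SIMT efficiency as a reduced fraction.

Answer: 13 steps, 79 useful, 79/104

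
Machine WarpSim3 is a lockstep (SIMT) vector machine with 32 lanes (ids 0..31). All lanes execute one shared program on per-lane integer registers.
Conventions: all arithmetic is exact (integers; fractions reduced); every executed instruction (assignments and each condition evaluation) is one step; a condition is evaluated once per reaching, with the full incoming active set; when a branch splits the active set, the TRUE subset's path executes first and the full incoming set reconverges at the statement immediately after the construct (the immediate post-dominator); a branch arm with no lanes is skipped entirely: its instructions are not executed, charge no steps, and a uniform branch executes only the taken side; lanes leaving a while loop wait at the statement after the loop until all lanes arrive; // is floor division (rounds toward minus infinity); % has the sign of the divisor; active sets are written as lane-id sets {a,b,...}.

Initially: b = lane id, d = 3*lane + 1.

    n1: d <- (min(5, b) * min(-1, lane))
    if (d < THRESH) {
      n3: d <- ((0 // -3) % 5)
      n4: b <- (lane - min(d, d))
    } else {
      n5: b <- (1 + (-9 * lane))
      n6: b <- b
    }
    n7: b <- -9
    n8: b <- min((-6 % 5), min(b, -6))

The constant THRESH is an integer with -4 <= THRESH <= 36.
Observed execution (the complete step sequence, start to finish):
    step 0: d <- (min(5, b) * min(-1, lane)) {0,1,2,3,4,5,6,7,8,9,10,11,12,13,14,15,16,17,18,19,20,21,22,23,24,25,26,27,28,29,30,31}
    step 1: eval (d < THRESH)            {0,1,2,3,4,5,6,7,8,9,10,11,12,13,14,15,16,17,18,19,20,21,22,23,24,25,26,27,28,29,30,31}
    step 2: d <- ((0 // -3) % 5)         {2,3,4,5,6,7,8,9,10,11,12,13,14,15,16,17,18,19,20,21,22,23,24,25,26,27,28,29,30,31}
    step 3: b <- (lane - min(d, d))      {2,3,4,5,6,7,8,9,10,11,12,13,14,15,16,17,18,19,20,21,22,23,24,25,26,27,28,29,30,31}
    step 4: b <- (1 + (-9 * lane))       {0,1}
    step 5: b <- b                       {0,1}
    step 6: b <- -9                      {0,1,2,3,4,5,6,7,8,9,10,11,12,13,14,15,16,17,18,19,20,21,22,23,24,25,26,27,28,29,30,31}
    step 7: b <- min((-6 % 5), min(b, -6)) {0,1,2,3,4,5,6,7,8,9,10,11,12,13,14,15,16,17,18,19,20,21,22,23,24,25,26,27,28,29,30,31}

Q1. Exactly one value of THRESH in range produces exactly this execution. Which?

Answer: THRESH = -1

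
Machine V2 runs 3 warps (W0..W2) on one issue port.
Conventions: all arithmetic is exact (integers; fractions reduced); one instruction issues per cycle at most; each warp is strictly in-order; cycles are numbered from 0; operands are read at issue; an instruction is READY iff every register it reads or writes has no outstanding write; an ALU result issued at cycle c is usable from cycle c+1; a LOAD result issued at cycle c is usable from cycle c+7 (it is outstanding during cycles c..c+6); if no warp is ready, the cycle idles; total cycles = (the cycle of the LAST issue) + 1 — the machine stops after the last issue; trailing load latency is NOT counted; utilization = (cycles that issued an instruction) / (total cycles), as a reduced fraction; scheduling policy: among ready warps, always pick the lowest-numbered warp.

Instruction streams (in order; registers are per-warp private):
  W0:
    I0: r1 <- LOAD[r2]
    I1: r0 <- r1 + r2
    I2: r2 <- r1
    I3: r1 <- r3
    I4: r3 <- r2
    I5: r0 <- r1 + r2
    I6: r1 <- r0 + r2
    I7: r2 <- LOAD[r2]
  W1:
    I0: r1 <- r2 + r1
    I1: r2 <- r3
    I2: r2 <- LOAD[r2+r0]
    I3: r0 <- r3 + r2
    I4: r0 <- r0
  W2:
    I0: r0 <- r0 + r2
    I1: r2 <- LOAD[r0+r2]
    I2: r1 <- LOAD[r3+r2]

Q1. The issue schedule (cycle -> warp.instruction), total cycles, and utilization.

cycle 0: W0.I0
cycle 1: W1.I0
cycle 2: W1.I1
cycle 3: W1.I2
cycle 4: W2.I0
cycle 5: W2.I1
cycle 6: idle
cycle 7: W0.I1
cycle 8: W0.I2
cycle 9: W0.I3
cycle 10: W0.I4
cycle 11: W0.I5
cycle 12: W0.I6
cycle 13: W0.I7
cycle 14: W1.I3
cycle 15: W1.I4
cycle 16: W2.I2

Answer: 17 cycles, utilization 16/17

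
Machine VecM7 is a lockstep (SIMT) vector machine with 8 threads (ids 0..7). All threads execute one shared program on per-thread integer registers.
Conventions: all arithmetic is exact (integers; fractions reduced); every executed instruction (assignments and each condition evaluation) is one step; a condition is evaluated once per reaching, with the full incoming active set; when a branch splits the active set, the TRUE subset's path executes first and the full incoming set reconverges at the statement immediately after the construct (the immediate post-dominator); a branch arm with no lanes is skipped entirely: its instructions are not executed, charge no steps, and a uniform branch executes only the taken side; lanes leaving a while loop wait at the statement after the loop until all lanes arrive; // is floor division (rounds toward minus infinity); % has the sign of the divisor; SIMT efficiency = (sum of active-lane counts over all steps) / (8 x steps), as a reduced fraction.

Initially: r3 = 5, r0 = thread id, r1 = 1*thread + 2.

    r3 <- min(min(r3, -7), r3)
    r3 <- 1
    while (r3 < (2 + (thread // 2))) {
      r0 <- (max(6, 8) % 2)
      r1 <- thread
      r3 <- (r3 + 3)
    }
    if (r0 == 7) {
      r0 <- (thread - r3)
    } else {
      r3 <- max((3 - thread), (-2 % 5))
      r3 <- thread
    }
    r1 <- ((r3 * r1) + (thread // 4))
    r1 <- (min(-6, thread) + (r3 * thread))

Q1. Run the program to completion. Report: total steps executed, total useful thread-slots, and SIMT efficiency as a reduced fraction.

Answer: 16 steps, 104 useful, 13/16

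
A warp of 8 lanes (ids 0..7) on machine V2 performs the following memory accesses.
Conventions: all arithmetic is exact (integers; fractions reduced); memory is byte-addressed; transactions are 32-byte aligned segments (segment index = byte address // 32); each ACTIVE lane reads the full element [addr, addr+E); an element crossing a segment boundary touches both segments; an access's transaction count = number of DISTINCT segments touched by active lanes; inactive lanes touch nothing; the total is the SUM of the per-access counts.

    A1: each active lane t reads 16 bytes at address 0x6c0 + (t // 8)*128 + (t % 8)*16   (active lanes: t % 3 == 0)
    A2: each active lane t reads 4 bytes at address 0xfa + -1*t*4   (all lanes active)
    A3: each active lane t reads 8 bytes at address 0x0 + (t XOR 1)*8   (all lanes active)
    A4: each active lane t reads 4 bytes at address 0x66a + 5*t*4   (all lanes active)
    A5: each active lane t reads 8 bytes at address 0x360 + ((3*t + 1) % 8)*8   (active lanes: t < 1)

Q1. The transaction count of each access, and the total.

A1: 3 transactions
A2: 2 transactions
A3: 2 transactions
A4: 5 transactions
A5: 1 transaction

Answer: 3,2,2,5,1; total 13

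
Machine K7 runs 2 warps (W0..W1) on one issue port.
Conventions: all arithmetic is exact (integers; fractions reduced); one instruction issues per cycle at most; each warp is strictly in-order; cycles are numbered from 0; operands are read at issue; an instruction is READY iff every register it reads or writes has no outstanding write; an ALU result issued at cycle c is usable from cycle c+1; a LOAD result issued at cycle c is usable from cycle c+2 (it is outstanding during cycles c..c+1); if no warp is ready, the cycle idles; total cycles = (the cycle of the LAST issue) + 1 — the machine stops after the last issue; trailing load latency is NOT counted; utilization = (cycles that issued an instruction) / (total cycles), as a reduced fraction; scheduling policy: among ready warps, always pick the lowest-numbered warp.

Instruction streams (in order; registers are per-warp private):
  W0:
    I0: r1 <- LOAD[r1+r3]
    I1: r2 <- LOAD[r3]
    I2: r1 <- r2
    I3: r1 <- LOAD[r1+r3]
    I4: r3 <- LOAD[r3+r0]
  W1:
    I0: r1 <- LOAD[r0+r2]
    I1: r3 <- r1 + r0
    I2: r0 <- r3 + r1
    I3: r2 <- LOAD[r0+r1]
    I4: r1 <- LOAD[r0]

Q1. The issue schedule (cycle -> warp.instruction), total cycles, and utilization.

cycle 0: W0.I0
cycle 1: W0.I1
cycle 2: W1.I0
cycle 3: W0.I2
cycle 4: W0.I3
cycle 5: W0.I4
cycle 6: W1.I1
cycle 7: W1.I2
cycle 8: W1.I3
cycle 9: W1.I4

Answer: 10 cycles, utilization 1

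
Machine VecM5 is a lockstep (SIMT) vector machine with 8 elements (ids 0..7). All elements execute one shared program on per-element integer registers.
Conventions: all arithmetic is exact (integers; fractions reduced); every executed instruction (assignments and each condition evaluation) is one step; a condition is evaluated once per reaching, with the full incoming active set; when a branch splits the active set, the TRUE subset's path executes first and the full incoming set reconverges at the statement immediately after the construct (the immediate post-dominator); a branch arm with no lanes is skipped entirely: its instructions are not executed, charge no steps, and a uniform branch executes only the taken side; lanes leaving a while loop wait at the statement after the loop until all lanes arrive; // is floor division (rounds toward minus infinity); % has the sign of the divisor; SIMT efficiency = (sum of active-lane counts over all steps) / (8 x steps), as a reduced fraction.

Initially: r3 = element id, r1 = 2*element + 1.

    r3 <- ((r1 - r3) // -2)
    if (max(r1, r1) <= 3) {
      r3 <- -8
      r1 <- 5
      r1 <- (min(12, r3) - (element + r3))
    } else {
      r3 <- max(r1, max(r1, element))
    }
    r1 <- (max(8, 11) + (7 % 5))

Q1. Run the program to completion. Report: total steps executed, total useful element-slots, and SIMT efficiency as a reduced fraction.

Answer: 7 steps, 36 useful, 9/14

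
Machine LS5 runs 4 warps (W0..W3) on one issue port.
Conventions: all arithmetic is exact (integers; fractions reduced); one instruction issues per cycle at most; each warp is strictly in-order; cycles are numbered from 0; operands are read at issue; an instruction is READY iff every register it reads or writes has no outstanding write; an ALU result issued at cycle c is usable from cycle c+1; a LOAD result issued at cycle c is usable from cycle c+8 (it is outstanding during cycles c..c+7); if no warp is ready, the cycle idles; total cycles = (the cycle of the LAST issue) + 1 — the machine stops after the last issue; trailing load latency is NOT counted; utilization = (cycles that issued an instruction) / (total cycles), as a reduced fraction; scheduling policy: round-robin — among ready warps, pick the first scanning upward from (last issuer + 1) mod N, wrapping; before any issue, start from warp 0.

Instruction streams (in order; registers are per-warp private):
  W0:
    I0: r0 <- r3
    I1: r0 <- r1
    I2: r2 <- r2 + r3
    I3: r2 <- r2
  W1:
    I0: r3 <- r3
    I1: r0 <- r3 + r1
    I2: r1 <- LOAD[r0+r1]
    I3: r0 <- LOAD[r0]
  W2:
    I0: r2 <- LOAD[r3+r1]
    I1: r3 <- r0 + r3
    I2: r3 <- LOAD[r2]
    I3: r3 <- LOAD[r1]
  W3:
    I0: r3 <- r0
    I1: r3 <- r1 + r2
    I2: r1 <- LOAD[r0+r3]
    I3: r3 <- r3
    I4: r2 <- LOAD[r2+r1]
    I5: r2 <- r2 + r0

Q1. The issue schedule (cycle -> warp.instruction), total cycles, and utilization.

cycle 0: W0.I0
cycle 1: W1.I0
cycle 2: W2.I0
cycle 3: W3.I0
cycle 4: W0.I1
cycle 5: W1.I1
cycle 6: W2.I1
cycle 7: W3.I1
cycle 8: W0.I2
cycle 9: W1.I2
cycle 10: W2.I2
cycle 11: W3.I2
cycle 12: W0.I3
cycle 13: W1.I3
cycle 14: W3.I3
cycle 15: idle
cycle 16: idle
cycle 17: idle
cycle 18: W2.I3
cycle 19: W3.I4
cycle 20: idle
cycle 21: idle
cycle 22: idle
cycle 23: idle
cycle 24: idle
cycle 25: idle
cycle 26: idle
cycle 27: W3.I5

Answer: 28 cycles, utilization 9/14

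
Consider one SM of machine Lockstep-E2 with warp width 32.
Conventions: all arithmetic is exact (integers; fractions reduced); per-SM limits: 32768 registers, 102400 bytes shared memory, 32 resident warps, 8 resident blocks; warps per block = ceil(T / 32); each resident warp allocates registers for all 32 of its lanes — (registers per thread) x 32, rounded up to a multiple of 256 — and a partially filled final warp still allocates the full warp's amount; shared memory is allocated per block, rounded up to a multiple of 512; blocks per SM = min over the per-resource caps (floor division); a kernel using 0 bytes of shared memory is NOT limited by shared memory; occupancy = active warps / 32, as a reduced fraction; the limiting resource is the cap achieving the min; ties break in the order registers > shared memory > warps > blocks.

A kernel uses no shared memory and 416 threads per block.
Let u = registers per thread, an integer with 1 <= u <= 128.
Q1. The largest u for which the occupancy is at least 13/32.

Answer: u = 72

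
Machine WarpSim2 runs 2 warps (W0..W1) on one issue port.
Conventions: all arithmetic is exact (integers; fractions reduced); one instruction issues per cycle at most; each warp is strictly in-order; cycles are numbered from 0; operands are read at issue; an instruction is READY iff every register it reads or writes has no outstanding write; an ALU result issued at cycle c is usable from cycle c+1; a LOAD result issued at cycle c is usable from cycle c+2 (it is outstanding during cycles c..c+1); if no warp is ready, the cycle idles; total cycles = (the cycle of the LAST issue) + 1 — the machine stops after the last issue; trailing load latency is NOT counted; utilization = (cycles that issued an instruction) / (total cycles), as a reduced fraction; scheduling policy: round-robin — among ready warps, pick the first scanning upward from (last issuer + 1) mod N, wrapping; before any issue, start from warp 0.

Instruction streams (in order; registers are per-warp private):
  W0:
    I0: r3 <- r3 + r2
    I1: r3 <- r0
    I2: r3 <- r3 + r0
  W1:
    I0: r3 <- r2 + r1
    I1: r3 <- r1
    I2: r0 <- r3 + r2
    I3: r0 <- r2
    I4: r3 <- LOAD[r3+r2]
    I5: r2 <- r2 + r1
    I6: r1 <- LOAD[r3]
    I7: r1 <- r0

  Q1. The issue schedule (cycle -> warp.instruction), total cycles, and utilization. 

cycle 0: W0.I0
cycle 1: W1.I0
cycle 2: W0.I1
cycle 3: W1.I1
cycle 4: W0.I2
cycle 5: W1.I2
cycle 6: W1.I3
cycle 7: W1.I4
cycle 8: W1.I5
cycle 9: W1.I6
cycle 10: idle
cycle 11: W1.I7

Answer: 12 cycles, utilization 11/12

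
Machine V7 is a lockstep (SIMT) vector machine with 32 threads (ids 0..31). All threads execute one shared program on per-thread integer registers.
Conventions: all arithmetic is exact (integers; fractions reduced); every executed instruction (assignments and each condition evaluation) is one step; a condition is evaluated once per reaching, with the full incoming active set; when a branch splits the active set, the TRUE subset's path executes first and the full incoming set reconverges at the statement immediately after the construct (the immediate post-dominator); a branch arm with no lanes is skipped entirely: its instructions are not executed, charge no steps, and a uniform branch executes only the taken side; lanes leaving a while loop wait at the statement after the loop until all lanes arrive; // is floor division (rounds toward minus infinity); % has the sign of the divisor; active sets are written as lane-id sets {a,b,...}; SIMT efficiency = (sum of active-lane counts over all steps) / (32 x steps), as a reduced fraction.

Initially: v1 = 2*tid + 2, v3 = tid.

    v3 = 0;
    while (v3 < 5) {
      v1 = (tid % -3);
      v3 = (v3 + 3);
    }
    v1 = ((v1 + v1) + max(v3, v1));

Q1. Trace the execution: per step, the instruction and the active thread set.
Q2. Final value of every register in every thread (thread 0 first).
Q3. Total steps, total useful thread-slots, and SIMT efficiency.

step 0: v3 <- 0                      {0,1,2,3,4,5,6,7,8,9,10,11,12,13,14,15,16,17,18,19,20,21,22,23,24,25,26,27,28,29,30,31}
step 1: eval (v3 < 5)                {0,1,2,3,4,5,6,7,8,9,10,11,12,13,14,15,16,17,18,19,20,21,22,23,24,25,26,27,28,29,30,31}
step 2: v1 <- (tid % -3)             {0,1,2,3,4,5,6,7,8,9,10,11,12,13,14,15,16,17,18,19,20,21,22,23,24,25,26,27,28,29,30,31}
step 3: v3 <- (v3 + 3)               {0,1,2,3,4,5,6,7,8,9,10,11,12,13,14,15,16,17,18,19,20,21,22,23,24,25,26,27,28,29,30,31}
step 4: eval (v3 < 5)                {0,1,2,3,4,5,6,7,8,9,10,11,12,13,14,15,16,17,18,19,20,21,22,23,24,25,26,27,28,29,30,31}
step 5: v1 <- (tid % -3)             {0,1,2,3,4,5,6,7,8,9,10,11,12,13,14,15,16,17,18,19,20,21,22,23,24,25,26,27,28,29,30,31}
step 6: v3 <- (v3 + 3)               {0,1,2,3,4,5,6,7,8,9,10,11,12,13,14,15,16,17,18,19,20,21,22,23,24,25,26,27,28,29,30,31}
step 7: eval (v3 < 5)                {0,1,2,3,4,5,6,7,8,9,10,11,12,13,14,15,16,17,18,19,20,21,22,23,24,25,26,27,28,29,30,31}
step 8: v1 <- ((v1 + v1) + max(v3, v1)) {0,1,2,3,4,5,6,7,8,9,10,11,12,13,14,15,16,17,18,19,20,21,22,23,24,25,26,27,28,29,30,31}

Answer: 9 steps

v1: 6,2,4,6,2,4,6,2,4,6,2,4,6,2,4,6,2,4,6,2,4,6,2,4,6,2,4,6,2,4,6,2
v3: 6,6,6,6,6,6,6,6,6,6,6,6,6,6,6,6,6,6,6,6,6,6,6,6,6,6,6,6,6,6,6,6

steps = 9; useful = 288; efficiency = 288/288 = 1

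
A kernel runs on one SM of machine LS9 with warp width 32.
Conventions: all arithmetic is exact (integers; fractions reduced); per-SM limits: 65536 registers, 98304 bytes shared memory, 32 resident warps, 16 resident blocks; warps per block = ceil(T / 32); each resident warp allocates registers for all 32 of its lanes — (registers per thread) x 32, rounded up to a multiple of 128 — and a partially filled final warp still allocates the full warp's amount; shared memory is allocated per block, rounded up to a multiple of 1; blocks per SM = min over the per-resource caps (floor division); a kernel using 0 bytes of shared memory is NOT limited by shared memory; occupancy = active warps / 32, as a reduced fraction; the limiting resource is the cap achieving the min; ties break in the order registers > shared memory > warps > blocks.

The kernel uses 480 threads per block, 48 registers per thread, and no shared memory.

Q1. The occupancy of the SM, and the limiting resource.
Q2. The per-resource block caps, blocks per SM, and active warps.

Answer: occupancy 15/16, limited by registers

registers: 2 blocks
shared memory: no limit (kernel uses none)
warps: 2 blocks
blocks: 16 blocks

Answer: 2 blocks, 30 active warps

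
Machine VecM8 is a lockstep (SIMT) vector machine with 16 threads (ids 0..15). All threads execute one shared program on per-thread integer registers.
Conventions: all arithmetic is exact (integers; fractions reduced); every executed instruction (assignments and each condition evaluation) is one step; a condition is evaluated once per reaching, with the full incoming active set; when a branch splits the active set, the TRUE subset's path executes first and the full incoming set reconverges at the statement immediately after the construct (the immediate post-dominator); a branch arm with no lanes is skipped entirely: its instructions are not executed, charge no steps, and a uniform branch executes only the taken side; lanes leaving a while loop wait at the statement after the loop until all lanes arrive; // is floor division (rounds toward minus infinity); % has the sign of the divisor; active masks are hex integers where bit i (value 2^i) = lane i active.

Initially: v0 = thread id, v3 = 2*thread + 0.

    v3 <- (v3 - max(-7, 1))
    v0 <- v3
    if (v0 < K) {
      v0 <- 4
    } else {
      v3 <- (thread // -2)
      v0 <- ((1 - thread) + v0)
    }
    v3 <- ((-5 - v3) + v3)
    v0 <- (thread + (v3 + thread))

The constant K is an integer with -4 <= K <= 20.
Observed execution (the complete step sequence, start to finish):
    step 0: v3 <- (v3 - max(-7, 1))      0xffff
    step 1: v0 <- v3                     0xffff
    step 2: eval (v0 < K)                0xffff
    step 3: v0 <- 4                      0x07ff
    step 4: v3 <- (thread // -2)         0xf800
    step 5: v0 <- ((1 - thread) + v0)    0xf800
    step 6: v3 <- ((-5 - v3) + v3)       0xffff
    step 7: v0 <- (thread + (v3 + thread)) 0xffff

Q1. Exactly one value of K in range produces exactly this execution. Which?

Answer: K = 20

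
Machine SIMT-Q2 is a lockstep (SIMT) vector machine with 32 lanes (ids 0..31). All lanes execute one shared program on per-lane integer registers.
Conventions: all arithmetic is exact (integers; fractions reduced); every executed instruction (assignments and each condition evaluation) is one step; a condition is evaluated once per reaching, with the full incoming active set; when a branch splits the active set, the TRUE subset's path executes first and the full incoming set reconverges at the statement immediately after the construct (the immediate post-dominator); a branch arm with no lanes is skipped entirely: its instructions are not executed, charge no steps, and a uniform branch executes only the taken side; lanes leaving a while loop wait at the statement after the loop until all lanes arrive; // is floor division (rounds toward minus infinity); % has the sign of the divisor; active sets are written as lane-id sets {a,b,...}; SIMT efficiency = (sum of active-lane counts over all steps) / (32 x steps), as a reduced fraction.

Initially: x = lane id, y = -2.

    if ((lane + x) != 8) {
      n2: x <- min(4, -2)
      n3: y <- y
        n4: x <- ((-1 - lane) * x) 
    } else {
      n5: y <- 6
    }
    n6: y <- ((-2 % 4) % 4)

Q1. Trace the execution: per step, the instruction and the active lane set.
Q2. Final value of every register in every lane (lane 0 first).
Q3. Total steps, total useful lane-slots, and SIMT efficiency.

step 0: eval ((lane + x) != 8)       {0,1,2,3,4,5,6,7,8,9,10,11,12,13,14,15,16,17,18,19,20,21,22,23,24,25,26,27,28,29,30,31}
step 1: x <- min(4, -2)              {0,1,2,3,5,6,7,8,9,10,11,12,13,14,15,16,17,18,19,20,21,22,23,24,25,26,27,28,29,30,31}
step 2: y <- y                       {0,1,2,3,5,6,7,8,9,10,11,12,13,14,15,16,17,18,19,20,21,22,23,24,25,26,27,28,29,30,31}
step 3: x <- ((-1 - lane) * x)       {0,1,2,3,5,6,7,8,9,10,11,12,13,14,15,16,17,18,19,20,21,22,23,24,25,26,27,28,29,30,31}
step 4: y <- 6                       {4}
step 5: y <- ((-2 % 4) % 4)          {0,1,2,3,4,5,6,7,8,9,10,11,12,13,14,15,16,17,18,19,20,21,22,23,24,25,26,27,28,29,30,31}

Answer: 6 steps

x: 2,4,6,8,4,12,14,16,18,20,22,24,26,28,30,32,34,36,38,40,42,44,46,48,50,52,54,56,58,60,62,64
y: 2,2,2,2,2,2,2,2,2,2,2,2,2,2,2,2,2,2,2,2,2,2,2,2,2,2,2,2,2,2,2,2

steps = 6; useful = 158; efficiency = 158/192 = 79/96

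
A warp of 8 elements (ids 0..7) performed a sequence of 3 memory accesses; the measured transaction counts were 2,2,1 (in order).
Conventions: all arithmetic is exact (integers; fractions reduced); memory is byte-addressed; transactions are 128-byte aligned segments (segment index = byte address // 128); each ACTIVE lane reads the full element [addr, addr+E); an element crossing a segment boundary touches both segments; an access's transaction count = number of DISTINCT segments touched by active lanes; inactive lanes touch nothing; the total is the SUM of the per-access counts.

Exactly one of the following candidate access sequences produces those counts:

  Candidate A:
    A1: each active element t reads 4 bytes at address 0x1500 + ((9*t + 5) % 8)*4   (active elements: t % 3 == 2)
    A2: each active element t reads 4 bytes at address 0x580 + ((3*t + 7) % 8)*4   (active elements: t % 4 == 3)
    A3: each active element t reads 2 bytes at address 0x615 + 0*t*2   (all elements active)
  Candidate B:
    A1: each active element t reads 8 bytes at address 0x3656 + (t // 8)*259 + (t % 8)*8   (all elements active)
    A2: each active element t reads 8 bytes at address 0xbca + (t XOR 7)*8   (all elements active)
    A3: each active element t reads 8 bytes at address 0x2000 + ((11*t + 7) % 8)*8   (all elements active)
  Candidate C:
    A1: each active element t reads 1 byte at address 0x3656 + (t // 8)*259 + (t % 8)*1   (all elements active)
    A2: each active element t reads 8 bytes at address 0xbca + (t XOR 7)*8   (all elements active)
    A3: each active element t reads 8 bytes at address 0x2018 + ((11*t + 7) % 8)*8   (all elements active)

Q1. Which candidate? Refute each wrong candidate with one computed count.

A: A1 gives 1 transaction, not 2
C: A1 gives 1 transaction, not 2
B: all counts match (2,2,1)

Answer: B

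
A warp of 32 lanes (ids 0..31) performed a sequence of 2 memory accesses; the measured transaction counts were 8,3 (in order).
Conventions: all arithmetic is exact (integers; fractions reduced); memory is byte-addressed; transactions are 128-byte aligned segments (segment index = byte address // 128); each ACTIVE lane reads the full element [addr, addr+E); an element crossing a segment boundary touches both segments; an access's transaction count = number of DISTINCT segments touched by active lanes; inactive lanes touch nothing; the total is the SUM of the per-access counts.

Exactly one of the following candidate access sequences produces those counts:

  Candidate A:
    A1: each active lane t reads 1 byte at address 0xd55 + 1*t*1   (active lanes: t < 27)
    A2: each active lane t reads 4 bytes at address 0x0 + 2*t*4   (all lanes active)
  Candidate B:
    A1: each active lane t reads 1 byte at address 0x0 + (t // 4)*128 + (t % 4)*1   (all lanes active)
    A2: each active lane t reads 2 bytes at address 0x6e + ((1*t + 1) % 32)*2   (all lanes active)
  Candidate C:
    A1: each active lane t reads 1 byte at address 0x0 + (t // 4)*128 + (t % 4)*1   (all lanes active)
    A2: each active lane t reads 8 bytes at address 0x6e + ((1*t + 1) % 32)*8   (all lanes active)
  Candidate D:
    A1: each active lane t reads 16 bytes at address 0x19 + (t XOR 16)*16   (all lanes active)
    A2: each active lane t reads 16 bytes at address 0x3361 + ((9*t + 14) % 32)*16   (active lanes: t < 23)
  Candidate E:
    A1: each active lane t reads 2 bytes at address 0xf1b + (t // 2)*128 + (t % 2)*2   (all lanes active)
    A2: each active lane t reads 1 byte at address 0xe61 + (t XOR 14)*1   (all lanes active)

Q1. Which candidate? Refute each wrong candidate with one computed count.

A: A1 gives 1 transaction, not 8
B: A2 gives 2 transactions, not 3
D: A1 gives 5 transactions, not 8
E: A1 gives 16 transactions, not 8
C: all counts match (8,3)

Answer: C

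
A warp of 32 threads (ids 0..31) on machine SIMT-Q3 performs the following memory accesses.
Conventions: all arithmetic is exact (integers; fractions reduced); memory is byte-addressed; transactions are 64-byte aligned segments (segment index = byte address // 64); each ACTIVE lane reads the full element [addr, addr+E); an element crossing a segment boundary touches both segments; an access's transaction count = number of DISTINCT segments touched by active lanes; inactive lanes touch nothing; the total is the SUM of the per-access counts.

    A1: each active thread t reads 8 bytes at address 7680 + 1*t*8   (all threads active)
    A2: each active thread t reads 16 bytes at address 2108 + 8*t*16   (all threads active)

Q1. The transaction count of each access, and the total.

A1: 4 transactions
A2: 64 transactions

Answer: 4,64; total 68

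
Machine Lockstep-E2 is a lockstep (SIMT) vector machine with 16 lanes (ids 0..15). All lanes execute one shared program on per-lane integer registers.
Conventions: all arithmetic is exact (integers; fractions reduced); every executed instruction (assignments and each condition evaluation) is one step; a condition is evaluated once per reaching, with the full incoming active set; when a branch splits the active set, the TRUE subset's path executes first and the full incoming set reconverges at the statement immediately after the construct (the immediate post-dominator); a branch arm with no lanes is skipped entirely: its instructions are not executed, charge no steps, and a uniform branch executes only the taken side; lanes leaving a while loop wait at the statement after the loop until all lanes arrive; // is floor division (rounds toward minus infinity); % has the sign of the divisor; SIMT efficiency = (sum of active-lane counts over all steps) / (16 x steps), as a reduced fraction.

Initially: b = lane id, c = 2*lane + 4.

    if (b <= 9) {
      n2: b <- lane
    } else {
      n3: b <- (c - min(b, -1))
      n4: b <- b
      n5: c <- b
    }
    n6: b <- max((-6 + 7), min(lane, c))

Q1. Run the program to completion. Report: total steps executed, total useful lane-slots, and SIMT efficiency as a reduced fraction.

Answer: 6 steps, 60 useful, 5/8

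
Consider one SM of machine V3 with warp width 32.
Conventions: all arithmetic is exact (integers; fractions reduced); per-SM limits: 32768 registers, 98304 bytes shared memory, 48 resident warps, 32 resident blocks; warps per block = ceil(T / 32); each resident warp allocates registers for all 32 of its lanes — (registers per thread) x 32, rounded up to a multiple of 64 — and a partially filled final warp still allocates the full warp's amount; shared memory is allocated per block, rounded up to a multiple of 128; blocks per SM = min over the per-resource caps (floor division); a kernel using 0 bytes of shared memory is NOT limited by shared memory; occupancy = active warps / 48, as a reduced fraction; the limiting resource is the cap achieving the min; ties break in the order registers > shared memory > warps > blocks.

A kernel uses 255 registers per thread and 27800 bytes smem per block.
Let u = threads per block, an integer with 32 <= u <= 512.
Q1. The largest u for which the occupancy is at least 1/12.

Answer: u = 128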